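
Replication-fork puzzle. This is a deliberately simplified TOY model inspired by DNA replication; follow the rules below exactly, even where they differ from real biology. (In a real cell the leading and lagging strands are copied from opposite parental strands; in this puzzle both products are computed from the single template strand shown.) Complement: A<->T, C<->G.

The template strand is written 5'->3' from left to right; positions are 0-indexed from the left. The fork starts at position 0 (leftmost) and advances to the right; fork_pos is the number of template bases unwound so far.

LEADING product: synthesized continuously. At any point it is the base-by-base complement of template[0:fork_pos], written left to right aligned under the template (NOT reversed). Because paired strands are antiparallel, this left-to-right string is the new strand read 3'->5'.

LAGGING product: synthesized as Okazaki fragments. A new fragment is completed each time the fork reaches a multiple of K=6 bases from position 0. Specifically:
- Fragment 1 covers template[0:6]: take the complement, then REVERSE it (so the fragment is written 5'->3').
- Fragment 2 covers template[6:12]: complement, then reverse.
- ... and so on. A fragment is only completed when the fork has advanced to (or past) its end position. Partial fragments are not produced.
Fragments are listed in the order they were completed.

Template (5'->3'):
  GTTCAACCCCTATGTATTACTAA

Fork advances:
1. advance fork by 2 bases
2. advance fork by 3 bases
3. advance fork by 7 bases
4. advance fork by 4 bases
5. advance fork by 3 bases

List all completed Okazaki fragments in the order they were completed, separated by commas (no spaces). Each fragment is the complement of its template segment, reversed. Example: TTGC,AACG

Step 1: advance 2 -> fork_pos = 0 + 2 = 2. Next multiple of 6 is 6 (not reached); still 0 fragment(s).
Step 2: advance 3 -> fork_pos = 2 + 3 = 5. Next multiple of 6 is 6 (not reached); still 0 fragment(s).
Step 3: advance 7 -> fork_pos = 5 + 7 = 12. Reached multiple(s) of 6: 6, 12 -> fragments 1-2 completed (2 total).
Step 4: advance 4 -> fork_pos = 12 + 4 = 16. Next multiple of 6 is 18 (not reached); still 2 fragment(s).
Step 5: advance 3 -> fork_pos = 16 + 3 = 19. Reached multiple(s) of 6: 18 -> fragment 3 completed (3 total).
Final fork_pos = 19, so 3 fragment(s) are complete. Build each: template segment -> complement -> reverse.
Fragment 1: template[0:6] = GTTCAA -> complement CAAGTT -> reversed TTGAAC
Fragment 2: template[6:12] = CCCCTA -> complement GGGGAT -> reversed TAGGGG
Fragment 3: template[12:18] = TGTATT -> complement ACATAA -> reversed AATACA

Answer: TTGAAC,TAGGGG,AATACA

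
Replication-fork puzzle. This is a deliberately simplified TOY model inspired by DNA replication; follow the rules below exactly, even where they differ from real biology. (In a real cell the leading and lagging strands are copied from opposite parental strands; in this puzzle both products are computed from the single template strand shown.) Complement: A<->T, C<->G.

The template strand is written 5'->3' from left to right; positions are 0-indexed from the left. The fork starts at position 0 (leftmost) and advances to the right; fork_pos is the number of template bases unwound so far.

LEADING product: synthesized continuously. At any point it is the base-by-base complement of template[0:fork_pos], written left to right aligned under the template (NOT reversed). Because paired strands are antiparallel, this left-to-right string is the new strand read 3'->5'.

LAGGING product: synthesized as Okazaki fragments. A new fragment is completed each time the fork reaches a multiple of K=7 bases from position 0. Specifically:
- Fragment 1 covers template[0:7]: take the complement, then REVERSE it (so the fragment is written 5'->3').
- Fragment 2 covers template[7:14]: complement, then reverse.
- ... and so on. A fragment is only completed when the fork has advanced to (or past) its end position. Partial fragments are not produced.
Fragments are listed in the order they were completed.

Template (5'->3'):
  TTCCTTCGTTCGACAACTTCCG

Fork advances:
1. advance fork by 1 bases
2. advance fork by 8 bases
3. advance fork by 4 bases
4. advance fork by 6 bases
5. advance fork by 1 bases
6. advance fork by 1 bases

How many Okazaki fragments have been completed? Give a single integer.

Step 1: advance 1 -> fork_pos = 0 + 1 = 1. Next multiple of 7 is 7 (not reached); still 0 fragment(s).
Step 2: advance 8 -> fork_pos = 1 + 8 = 9. Reached multiple(s) of 7: 7 -> fragment 1 completed (1 total).
Step 3: advance 4 -> fork_pos = 9 + 4 = 13. Next multiple of 7 is 14 (not reached); still 1 fragment(s).
Step 4: advance 6 -> fork_pos = 13 + 6 = 19. Reached multiple(s) of 7: 14 -> fragment 2 completed (2 total).
Step 5: advance 1 -> fork_pos = 19 + 1 = 20. Next multiple of 7 is 21 (not reached); still 2 fragment(s).
Step 6: advance 1 -> fork_pos = 20 + 1 = 21. Reached multiple(s) of 7: 21 -> fragment 3 completed (3 total).
Check: final fork_pos = 21; the multiples of 7 that are <= 21 are 7..21 -> 21 // 7 = 3 completed fragment(s).

Answer: 3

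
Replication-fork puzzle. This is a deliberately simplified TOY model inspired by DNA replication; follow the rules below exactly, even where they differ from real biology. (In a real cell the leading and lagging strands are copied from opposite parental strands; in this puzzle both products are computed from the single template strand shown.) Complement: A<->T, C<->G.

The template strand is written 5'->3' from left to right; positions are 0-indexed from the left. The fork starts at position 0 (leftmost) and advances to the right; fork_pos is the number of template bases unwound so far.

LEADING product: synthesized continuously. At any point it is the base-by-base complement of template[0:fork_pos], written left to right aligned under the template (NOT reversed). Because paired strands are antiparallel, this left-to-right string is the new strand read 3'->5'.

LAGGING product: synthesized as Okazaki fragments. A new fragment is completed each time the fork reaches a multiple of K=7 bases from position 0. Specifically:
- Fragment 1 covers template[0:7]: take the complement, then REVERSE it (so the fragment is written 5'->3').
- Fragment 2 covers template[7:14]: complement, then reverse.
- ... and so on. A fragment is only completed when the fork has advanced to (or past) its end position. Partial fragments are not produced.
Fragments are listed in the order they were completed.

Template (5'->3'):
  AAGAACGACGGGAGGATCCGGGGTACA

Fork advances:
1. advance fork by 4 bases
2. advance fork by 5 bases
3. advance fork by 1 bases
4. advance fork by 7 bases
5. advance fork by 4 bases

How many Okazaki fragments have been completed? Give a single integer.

Answer: 3

Derivation:
Step 1: advance 4 -> fork_pos = 0 + 4 = 4. Next multiple of 7 is 7 (not reached); still 0 fragment(s).
Step 2: advance 5 -> fork_pos = 4 + 5 = 9. Reached multiple(s) of 7: 7 -> fragment 1 completed (1 total).
Step 3: advance 1 -> fork_pos = 9 + 1 = 10. Next multiple of 7 is 14 (not reached); still 1 fragment(s).
Step 4: advance 7 -> fork_pos = 10 + 7 = 17. Reached multiple(s) of 7: 14 -> fragment 2 completed (2 total).
Step 5: advance 4 -> fork_pos = 17 + 4 = 21. Reached multiple(s) of 7: 21 -> fragment 3 completed (3 total).
Check: final fork_pos = 21; the multiples of 7 that are <= 21 are 7..21 -> 21 // 7 = 3 completed fragment(s).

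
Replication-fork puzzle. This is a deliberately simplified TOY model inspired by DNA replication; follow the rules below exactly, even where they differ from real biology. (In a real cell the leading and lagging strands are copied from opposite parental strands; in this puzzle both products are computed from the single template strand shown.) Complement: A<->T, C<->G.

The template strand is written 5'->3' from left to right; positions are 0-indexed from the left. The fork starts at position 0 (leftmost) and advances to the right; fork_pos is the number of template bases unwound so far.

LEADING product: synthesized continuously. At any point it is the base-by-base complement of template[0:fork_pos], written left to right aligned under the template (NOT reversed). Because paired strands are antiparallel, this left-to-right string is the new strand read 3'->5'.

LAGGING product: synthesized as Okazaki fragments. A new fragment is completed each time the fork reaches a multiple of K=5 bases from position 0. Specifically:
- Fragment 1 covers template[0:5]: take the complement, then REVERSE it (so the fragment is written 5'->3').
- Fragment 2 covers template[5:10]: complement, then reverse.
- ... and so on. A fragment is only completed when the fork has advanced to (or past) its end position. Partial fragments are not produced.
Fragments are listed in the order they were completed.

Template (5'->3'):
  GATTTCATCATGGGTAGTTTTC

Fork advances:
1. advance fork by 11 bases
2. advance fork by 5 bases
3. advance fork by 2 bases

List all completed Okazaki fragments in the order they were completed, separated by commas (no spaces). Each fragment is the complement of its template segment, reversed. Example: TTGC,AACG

Step 1: advance 11 -> fork_pos = 0 + 11 = 11. Reached multiple(s) of 5: 5, 10 -> fragments 1-2 completed (2 total).
Step 2: advance 5 -> fork_pos = 11 + 5 = 16. Reached multiple(s) of 5: 15 -> fragment 3 completed (3 total).
Step 3: advance 2 -> fork_pos = 16 + 2 = 18. Next multiple of 5 is 20 (not reached); still 3 fragment(s).
Final fork_pos = 18, so 3 fragment(s) are complete. Build each: template segment -> complement -> reverse.
Fragment 1: template[0:5] = GATTT -> complement CTAAA -> reversed AAATC
Fragment 2: template[5:10] = CATCA -> complement GTAGT -> reversed TGATG
Fragment 3: template[10:15] = TGGGT -> complement ACCCA -> reversed ACCCA

Answer: AAATC,TGATG,ACCCA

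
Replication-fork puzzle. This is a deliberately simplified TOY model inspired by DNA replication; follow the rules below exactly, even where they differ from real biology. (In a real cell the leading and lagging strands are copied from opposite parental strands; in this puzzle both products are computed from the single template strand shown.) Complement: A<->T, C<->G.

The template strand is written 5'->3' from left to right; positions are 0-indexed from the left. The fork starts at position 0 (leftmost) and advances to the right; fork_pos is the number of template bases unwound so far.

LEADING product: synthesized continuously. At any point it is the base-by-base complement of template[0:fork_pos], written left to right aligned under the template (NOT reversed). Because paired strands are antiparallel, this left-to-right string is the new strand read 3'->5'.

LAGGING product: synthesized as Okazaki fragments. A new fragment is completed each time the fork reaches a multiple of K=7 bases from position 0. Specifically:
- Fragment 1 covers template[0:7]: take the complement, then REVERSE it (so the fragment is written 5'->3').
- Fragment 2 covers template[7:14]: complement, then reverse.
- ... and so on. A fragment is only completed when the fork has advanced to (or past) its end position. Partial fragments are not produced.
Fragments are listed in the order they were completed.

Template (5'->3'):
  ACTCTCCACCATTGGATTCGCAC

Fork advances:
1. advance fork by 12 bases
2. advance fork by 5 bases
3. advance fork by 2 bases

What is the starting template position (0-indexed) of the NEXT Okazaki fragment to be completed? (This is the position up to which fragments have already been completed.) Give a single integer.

Step 1: advance 12 -> fork_pos = 0 + 12 = 12. Reached multiple(s) of 7: 7 -> fragment 1 completed (1 total).
Step 2: advance 5 -> fork_pos = 12 + 5 = 17. Reached multiple(s) of 7: 14 -> fragment 2 completed (2 total).
Step 3: advance 2 -> fork_pos = 17 + 2 = 19. Next multiple of 7 is 21 (not reached); still 2 fragment(s).
2 fragment(s) completed, covering template[0:14] (2 x 7 = 14). The next fragment, fragment 3, covers template[14:21], so it starts at position 14.

Answer: 14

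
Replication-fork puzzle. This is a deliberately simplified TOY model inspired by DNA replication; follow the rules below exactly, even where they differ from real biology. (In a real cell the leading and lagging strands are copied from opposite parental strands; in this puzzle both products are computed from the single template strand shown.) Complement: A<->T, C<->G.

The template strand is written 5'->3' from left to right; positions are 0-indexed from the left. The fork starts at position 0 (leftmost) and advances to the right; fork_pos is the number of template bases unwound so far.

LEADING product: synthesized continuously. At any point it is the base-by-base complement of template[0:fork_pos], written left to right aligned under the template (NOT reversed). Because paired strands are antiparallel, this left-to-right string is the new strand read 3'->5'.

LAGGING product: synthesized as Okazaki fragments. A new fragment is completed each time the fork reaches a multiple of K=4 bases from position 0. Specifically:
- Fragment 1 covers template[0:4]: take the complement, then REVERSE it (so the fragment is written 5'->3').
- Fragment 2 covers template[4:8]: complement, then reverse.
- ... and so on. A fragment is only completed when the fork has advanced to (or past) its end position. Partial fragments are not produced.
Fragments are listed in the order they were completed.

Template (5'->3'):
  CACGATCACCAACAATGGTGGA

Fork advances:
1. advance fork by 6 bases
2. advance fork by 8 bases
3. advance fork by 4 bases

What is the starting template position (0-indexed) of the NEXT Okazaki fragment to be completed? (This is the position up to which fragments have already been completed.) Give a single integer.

Answer: 16

Derivation:
Step 1: advance 6 -> fork_pos = 0 + 6 = 6. Reached multiple(s) of 4: 4 -> fragment 1 completed (1 total).
Step 2: advance 8 -> fork_pos = 6 + 8 = 14. Reached multiple(s) of 4: 8, 12 -> fragments 2-3 completed (3 total).
Step 3: advance 4 -> fork_pos = 14 + 4 = 18. Reached multiple(s) of 4: 16 -> fragment 4 completed (4 total).
4 fragment(s) completed, covering template[0:16] (4 x 4 = 16). The next fragment, fragment 5, covers template[16:20], so it starts at position 16.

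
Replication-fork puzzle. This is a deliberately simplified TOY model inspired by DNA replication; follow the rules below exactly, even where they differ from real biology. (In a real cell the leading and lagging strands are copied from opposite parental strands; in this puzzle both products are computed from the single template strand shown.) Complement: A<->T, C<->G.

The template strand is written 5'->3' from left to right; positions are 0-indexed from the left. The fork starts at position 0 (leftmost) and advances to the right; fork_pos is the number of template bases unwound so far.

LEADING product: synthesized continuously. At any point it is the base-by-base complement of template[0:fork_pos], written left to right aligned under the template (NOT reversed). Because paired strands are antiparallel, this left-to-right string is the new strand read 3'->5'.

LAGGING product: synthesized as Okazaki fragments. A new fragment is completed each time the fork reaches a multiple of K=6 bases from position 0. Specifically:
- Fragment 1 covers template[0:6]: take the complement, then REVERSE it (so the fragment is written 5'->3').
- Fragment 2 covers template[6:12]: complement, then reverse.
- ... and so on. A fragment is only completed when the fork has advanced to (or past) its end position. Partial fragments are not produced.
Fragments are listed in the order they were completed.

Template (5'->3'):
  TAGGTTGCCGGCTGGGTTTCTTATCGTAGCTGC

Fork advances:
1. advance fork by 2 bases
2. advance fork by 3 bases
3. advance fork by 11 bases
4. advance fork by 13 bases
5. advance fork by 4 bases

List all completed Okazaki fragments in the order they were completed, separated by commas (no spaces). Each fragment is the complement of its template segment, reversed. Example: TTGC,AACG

Answer: AACCTA,GCCGGC,AACCCA,ATAAGA,GCTACG

Derivation:
Step 1: advance 2 -> fork_pos = 0 + 2 = 2. Next multiple of 6 is 6 (not reached); still 0 fragment(s).
Step 2: advance 3 -> fork_pos = 2 + 3 = 5. Next multiple of 6 is 6 (not reached); still 0 fragment(s).
Step 3: advance 11 -> fork_pos = 5 + 11 = 16. Reached multiple(s) of 6: 6, 12 -> fragments 1-2 completed (2 total).
Step 4: advance 13 -> fork_pos = 16 + 13 = 29. Reached multiple(s) of 6: 18, 24 -> fragments 3-4 completed (4 total).
Step 5: advance 4 -> fork_pos = 29 + 4 = 33. Reached multiple(s) of 6: 30 -> fragment 5 completed (5 total).
Final fork_pos = 33, so 5 fragment(s) are complete. Build each: template segment -> complement -> reverse.
Fragment 1: template[0:6] = TAGGTT -> complement ATCCAA -> reversed AACCTA
Fragment 2: template[6:12] = GCCGGC -> complement CGGCCG -> reversed GCCGGC
Fragment 3: template[12:18] = TGGGTT -> complement ACCCAA -> reversed AACCCA
Fragment 4: template[18:24] = TCTTAT -> complement AGAATA -> reversed ATAAGA
Fragment 5: template[24:30] = CGTAGC -> complement GCATCG -> reversed GCTACG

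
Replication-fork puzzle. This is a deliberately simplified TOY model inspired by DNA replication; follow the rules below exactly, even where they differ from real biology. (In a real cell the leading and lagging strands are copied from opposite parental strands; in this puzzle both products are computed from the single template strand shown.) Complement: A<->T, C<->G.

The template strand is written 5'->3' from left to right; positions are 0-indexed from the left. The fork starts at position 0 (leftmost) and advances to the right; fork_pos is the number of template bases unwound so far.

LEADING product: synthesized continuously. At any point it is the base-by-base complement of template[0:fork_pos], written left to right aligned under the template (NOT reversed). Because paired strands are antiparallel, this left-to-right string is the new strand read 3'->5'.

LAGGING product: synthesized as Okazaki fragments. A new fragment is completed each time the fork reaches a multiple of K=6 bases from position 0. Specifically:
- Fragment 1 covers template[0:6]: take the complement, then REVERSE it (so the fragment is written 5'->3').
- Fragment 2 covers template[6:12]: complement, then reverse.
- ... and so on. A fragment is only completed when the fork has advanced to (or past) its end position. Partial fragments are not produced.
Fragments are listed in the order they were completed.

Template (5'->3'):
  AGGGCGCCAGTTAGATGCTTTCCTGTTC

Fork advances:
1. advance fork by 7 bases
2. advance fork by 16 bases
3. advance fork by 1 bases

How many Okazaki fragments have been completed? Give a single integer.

Answer: 4

Derivation:
Step 1: advance 7 -> fork_pos = 0 + 7 = 7. Reached multiple(s) of 6: 6 -> fragment 1 completed (1 total).
Step 2: advance 16 -> fork_pos = 7 + 16 = 23. Reached multiple(s) of 6: 12, 18 -> fragments 2-3 completed (3 total).
Step 3: advance 1 -> fork_pos = 23 + 1 = 24. Reached multiple(s) of 6: 24 -> fragment 4 completed (4 total).
Check: final fork_pos = 24; the multiples of 6 that are <= 24 are 6..24 -> 24 // 6 = 4 completed fragment(s).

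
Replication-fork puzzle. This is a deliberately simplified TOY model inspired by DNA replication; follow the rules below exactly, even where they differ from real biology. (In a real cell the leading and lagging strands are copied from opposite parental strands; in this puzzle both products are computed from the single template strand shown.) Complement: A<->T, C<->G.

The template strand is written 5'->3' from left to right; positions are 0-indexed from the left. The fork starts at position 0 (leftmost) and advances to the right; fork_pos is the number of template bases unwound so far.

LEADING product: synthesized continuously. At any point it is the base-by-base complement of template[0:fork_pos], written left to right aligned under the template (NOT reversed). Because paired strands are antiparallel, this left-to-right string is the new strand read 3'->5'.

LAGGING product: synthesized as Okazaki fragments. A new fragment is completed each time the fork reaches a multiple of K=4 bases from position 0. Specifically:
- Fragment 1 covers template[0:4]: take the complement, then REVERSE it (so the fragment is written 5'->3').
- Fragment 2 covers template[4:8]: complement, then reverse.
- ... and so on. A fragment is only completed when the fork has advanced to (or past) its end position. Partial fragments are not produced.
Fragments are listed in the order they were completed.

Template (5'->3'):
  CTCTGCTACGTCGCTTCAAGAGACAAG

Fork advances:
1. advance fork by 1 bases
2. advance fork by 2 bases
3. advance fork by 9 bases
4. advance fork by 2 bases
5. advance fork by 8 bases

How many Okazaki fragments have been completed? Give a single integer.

Step 1: advance 1 -> fork_pos = 0 + 1 = 1. Next multiple of 4 is 4 (not reached); still 0 fragment(s).
Step 2: advance 2 -> fork_pos = 1 + 2 = 3. Next multiple of 4 is 4 (not reached); still 0 fragment(s).
Step 3: advance 9 -> fork_pos = 3 + 9 = 12. Reached multiple(s) of 4: 4, 8, 12 -> fragments 1-3 completed (3 total).
Step 4: advance 2 -> fork_pos = 12 + 2 = 14. Next multiple of 4 is 16 (not reached); still 3 fragment(s).
Step 5: advance 8 -> fork_pos = 14 + 8 = 22. Reached multiple(s) of 4: 16, 20 -> fragments 4-5 completed (5 total).
Check: final fork_pos = 22; the multiples of 4 that are <= 22 are 4..20 -> 22 // 4 = 5 completed fragment(s).

Answer: 5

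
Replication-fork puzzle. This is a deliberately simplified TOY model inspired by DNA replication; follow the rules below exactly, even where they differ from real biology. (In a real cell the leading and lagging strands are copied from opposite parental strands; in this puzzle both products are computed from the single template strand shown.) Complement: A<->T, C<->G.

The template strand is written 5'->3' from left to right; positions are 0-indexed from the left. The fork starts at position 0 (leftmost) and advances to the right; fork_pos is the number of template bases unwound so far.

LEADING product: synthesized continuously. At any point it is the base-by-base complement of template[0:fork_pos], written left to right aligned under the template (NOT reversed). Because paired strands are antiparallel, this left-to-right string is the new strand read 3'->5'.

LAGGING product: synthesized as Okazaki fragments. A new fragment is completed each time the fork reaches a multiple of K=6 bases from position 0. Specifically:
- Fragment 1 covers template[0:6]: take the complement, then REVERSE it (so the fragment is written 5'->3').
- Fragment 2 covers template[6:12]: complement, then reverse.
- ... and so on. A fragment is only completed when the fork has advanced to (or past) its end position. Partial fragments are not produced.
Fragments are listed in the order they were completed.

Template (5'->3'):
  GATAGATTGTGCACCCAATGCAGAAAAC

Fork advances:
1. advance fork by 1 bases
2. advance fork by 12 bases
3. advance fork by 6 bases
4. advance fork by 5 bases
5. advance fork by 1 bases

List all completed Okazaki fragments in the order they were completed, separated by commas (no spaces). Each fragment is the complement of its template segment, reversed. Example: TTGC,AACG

Answer: TCTATC,GCACAA,TTGGGT,TCTGCA

Derivation:
Step 1: advance 1 -> fork_pos = 0 + 1 = 1. Next multiple of 6 is 6 (not reached); still 0 fragment(s).
Step 2: advance 12 -> fork_pos = 1 + 12 = 13. Reached multiple(s) of 6: 6, 12 -> fragments 1-2 completed (2 total).
Step 3: advance 6 -> fork_pos = 13 + 6 = 19. Reached multiple(s) of 6: 18 -> fragment 3 completed (3 total).
Step 4: advance 5 -> fork_pos = 19 + 5 = 24. Reached multiple(s) of 6: 24 -> fragment 4 completed (4 total).
Step 5: advance 1 -> fork_pos = 24 + 1 = 25. Next multiple of 6 is 30 (not reached); still 4 fragment(s).
Final fork_pos = 25, so 4 fragment(s) are complete. Build each: template segment -> complement -> reverse.
Fragment 1: template[0:6] = GATAGA -> complement CTATCT -> reversed TCTATC
Fragment 2: template[6:12] = TTGTGC -> complement AACACG -> reversed GCACAA
Fragment 3: template[12:18] = ACCCAA -> complement TGGGTT -> reversed TTGGGT
Fragment 4: template[18:24] = TGCAGA -> complement ACGTCT -> reversed TCTGCA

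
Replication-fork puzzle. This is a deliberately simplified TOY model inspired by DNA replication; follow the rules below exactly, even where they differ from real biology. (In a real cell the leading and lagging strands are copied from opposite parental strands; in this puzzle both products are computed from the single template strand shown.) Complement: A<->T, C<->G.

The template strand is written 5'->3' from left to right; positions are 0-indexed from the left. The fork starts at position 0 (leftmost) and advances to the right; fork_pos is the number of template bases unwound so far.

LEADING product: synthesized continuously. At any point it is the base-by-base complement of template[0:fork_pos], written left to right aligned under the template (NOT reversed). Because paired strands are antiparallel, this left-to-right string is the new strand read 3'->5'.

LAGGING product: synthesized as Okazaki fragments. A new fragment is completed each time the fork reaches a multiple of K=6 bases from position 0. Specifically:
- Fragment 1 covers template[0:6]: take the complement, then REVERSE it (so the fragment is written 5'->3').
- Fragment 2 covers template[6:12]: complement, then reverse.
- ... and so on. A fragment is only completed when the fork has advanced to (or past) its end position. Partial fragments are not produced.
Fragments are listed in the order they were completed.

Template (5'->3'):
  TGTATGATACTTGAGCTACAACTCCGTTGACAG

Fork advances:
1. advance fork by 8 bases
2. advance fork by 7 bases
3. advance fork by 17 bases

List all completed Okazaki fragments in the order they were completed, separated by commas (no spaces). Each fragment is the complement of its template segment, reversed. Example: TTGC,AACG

Step 1: advance 8 -> fork_pos = 0 + 8 = 8. Reached multiple(s) of 6: 6 -> fragment 1 completed (1 total).
Step 2: advance 7 -> fork_pos = 8 + 7 = 15. Reached multiple(s) of 6: 12 -> fragment 2 completed (2 total).
Step 3: advance 17 -> fork_pos = 15 + 17 = 32. Reached multiple(s) of 6: 18, 24, 30 -> fragments 3-5 completed (5 total).
Final fork_pos = 32, so 5 fragment(s) are complete. Build each: template segment -> complement -> reverse.
Fragment 1: template[0:6] = TGTATG -> complement ACATAC -> reversed CATACA
Fragment 2: template[6:12] = ATACTT -> complement TATGAA -> reversed AAGTAT
Fragment 3: template[12:18] = GAGCTA -> complement CTCGAT -> reversed TAGCTC
Fragment 4: template[18:24] = CAACTC -> complement GTTGAG -> reversed GAGTTG
Fragment 5: template[24:30] = CGTTGA -> complement GCAACT -> reversed TCAACG

Answer: CATACA,AAGTAT,TAGCTC,GAGTTG,TCAACG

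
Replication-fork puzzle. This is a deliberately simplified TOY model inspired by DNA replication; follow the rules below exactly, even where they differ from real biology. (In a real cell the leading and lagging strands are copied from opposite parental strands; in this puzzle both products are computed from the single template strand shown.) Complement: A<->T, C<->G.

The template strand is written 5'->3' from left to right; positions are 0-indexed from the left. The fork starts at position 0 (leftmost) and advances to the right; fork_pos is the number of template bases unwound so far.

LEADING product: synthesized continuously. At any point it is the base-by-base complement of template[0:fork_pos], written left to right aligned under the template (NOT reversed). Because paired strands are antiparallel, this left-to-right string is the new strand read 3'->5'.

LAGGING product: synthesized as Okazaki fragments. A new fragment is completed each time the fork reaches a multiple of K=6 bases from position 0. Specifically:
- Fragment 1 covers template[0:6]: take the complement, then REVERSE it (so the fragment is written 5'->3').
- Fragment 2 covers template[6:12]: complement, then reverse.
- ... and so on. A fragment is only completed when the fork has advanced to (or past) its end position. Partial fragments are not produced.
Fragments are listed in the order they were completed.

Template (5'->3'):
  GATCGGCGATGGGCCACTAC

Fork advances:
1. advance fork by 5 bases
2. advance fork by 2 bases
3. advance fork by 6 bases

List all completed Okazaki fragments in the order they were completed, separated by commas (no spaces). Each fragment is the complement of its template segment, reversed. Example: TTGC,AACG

Answer: CCGATC,CCATCG

Derivation:
Step 1: advance 5 -> fork_pos = 0 + 5 = 5. Next multiple of 6 is 6 (not reached); still 0 fragment(s).
Step 2: advance 2 -> fork_pos = 5 + 2 = 7. Reached multiple(s) of 6: 6 -> fragment 1 completed (1 total).
Step 3: advance 6 -> fork_pos = 7 + 6 = 13. Reached multiple(s) of 6: 12 -> fragment 2 completed (2 total).
Final fork_pos = 13, so 2 fragment(s) are complete. Build each: template segment -> complement -> reverse.
Fragment 1: template[0:6] = GATCGG -> complement CTAGCC -> reversed CCGATC
Fragment 2: template[6:12] = CGATGG -> complement GCTACC -> reversed CCATCG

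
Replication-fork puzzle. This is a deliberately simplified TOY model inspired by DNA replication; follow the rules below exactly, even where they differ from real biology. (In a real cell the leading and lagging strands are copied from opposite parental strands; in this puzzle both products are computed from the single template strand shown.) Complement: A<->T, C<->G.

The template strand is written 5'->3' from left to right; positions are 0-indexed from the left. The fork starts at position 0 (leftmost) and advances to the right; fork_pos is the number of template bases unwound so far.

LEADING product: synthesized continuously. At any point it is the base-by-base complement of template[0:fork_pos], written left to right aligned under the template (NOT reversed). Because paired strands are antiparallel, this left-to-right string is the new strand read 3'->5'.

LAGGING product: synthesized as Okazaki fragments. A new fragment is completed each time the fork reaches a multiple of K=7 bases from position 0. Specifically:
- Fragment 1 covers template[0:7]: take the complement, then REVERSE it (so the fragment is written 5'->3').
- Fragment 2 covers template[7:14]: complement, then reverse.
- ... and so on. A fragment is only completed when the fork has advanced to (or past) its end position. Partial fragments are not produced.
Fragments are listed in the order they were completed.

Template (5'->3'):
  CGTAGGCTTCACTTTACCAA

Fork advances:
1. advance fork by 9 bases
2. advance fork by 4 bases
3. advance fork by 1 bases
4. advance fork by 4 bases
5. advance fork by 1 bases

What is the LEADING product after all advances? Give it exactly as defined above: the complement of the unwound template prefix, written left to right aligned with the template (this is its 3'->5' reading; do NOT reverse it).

Answer: GCATCCGAAGTGAAATGGT

Derivation:
Step 1: advance 9 -> fork_pos = 0 + 9 = 9.
Step 2: advance 4 -> fork_pos = 9 + 4 = 13.
Step 3: advance 1 -> fork_pos = 13 + 1 = 14.
Step 4: advance 4 -> fork_pos = 14 + 4 = 18.
Step 5: advance 1 -> fork_pos = 18 + 1 = 19.
Unwound prefix: template[0:19] = CGTAGGCTTCACTTTACCA
Complement it base by base (A<->T, C<->G), keeping left-to-right order:
  [0:5] CGTAG -> GCATC
  [5:10] GCTTC -> CGAAG
  [10:15] ACTTT -> TGAAA
  [15:19] ACCA -> TGGT
Concatenate: GCATCCGAAGTGAAATGGT (length 19; written aligned with the template, i.e. 3'->5').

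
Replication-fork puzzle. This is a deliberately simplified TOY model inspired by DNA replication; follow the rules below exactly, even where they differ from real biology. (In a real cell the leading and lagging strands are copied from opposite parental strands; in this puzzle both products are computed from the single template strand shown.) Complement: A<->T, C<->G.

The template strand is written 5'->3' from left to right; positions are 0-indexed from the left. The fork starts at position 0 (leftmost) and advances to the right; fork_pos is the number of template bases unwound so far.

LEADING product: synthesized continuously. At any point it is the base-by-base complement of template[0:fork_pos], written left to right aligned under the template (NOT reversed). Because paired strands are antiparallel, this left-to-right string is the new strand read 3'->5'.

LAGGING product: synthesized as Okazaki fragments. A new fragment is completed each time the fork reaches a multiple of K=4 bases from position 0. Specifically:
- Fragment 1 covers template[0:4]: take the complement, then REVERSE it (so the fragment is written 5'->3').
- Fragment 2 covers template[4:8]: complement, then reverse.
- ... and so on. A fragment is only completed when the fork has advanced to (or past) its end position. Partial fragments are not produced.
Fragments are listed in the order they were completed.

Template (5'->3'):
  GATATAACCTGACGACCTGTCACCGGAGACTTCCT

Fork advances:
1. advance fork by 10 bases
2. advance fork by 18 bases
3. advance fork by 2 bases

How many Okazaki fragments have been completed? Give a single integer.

Step 1: advance 10 -> fork_pos = 0 + 10 = 10. Reached multiple(s) of 4: 4, 8 -> fragments 1-2 completed (2 total).
Step 2: advance 18 -> fork_pos = 10 + 18 = 28. Reached multiple(s) of 4: 12, 16, 20, 24, 28 -> fragments 3-7 completed (7 total).
Step 3: advance 2 -> fork_pos = 28 + 2 = 30. Next multiple of 4 is 32 (not reached); still 7 fragment(s).
Check: final fork_pos = 30; the multiples of 4 that are <= 30 are 4..28 -> 30 // 4 = 7 completed fragment(s).

Answer: 7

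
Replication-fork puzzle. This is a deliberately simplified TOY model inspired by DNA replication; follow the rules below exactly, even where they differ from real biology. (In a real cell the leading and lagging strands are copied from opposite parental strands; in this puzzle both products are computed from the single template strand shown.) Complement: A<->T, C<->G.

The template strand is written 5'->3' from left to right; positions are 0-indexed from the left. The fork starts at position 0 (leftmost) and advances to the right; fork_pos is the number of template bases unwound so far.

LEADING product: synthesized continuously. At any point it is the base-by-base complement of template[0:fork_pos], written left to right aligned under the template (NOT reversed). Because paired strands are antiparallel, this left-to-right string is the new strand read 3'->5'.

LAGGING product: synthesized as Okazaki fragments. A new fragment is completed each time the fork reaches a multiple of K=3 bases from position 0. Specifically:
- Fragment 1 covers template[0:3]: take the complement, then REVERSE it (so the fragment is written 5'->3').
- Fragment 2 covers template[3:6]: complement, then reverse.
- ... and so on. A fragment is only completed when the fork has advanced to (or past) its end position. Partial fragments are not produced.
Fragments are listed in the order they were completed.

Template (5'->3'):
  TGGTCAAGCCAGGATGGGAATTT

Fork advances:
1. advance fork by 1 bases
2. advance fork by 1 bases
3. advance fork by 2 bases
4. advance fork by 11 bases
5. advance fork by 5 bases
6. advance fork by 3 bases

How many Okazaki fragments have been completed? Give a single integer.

Answer: 7

Derivation:
Step 1: advance 1 -> fork_pos = 0 + 1 = 1. Next multiple of 3 is 3 (not reached); still 0 fragment(s).
Step 2: advance 1 -> fork_pos = 1 + 1 = 2. Next multiple of 3 is 3 (not reached); still 0 fragment(s).
Step 3: advance 2 -> fork_pos = 2 + 2 = 4. Reached multiple(s) of 3: 3 -> fragment 1 completed (1 total).
Step 4: advance 11 -> fork_pos = 4 + 11 = 15. Reached multiple(s) of 3: 6, 9, 12, 15 -> fragments 2-5 completed (5 total).
Step 5: advance 5 -> fork_pos = 15 + 5 = 20. Reached multiple(s) of 3: 18 -> fragment 6 completed (6 total).
Step 6: advance 3 -> fork_pos = 20 + 3 = 23. Reached multiple(s) of 3: 21 -> fragment 7 completed (7 total).
Check: final fork_pos = 23; the multiples of 3 that are <= 23 are 3..21 -> 23 // 3 = 7 completed fragment(s).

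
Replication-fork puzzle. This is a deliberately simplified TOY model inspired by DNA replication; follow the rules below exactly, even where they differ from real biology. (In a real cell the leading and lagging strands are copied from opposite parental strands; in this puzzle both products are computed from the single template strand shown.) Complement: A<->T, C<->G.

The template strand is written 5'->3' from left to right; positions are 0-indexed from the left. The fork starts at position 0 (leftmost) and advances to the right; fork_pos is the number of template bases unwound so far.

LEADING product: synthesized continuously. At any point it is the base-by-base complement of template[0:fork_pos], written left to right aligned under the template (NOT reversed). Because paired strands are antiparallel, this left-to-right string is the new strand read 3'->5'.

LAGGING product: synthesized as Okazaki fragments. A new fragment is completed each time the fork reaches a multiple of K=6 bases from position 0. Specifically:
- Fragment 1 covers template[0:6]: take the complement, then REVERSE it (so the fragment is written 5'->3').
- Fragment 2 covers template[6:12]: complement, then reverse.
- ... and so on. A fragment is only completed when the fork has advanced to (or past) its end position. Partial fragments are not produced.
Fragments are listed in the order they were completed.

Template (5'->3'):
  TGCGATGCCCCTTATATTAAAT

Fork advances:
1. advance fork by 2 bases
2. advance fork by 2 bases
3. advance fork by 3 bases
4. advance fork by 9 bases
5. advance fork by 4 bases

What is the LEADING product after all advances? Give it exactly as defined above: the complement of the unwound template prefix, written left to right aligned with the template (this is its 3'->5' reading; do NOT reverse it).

Step 1: advance 2 -> fork_pos = 0 + 2 = 2.
Step 2: advance 2 -> fork_pos = 2 + 2 = 4.
Step 3: advance 3 -> fork_pos = 4 + 3 = 7.
Step 4: advance 9 -> fork_pos = 7 + 9 = 16.
Step 5: advance 4 -> fork_pos = 16 + 4 = 20.
Unwound prefix: template[0:20] = TGCGATGCCCCTTATATTAA
Complement it base by base (A<->T, C<->G), keeping left-to-right order:
  [0:5] TGCGA -> ACGCT
  [5:10] TGCCC -> ACGGG
  [10:15] CTTAT -> GAATA
  [15:20] ATTAA -> TAATT
Concatenate: ACGCTACGGGGAATATAATT (length 20; written aligned with the template, i.e. 3'->5').

Answer: ACGCTACGGGGAATATAATT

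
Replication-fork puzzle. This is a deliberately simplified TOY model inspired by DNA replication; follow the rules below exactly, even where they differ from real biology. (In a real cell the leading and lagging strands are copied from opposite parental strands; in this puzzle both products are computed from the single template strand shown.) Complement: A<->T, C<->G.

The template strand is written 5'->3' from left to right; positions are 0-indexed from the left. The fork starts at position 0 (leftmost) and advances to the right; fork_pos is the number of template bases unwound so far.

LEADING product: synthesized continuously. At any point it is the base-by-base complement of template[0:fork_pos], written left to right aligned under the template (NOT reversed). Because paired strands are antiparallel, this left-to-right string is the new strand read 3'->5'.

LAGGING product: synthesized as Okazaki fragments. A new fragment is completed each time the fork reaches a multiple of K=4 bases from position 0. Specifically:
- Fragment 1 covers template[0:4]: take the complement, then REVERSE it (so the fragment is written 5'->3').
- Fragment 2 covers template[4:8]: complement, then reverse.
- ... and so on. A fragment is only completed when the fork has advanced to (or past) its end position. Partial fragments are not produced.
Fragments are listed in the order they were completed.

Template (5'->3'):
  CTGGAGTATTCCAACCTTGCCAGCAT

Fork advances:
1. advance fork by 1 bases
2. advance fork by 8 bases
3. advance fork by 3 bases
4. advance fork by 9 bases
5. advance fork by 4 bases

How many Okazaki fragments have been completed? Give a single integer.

Step 1: advance 1 -> fork_pos = 0 + 1 = 1. Next multiple of 4 is 4 (not reached); still 0 fragment(s).
Step 2: advance 8 -> fork_pos = 1 + 8 = 9. Reached multiple(s) of 4: 4, 8 -> fragments 1-2 completed (2 total).
Step 3: advance 3 -> fork_pos = 9 + 3 = 12. Reached multiple(s) of 4: 12 -> fragment 3 completed (3 total).
Step 4: advance 9 -> fork_pos = 12 + 9 = 21. Reached multiple(s) of 4: 16, 20 -> fragments 4-5 completed (5 total).
Step 5: advance 4 -> fork_pos = 21 + 4 = 25. Reached multiple(s) of 4: 24 -> fragment 6 completed (6 total).
Check: final fork_pos = 25; the multiples of 4 that are <= 25 are 4..24 -> 25 // 4 = 6 completed fragment(s).

Answer: 6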